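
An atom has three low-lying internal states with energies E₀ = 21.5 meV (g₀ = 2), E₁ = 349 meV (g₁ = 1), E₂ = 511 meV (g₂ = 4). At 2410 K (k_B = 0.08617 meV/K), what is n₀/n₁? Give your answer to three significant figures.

9.68

k_BT = 0.08617 × 2410 K = 207.67 meV.
n₀/n₁ = (g₀/g₁) exp[−(E₀−E₁)/kT] = (2/1) × exp(−(-327.5 meV)/(207.67 meV)) = (2/1) × exp(1.5770) = 9.68.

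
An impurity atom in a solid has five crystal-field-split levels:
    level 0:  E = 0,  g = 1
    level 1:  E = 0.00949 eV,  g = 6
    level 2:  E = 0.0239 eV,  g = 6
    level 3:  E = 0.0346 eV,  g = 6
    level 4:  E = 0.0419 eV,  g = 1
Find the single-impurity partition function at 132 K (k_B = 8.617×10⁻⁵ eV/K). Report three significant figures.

k_BT = 8.617×10⁻⁵ × 132 K = 0.011374 eV.
Eᵢ/kT = 0, 0.83436, 2.1013, 3.0420, 3.6838.
Z = Σ gᵢe^(−Eᵢ/kT) = 1·e^(−0) + 6·e^(−0.83436) + 6·e^(−2.1013) + 6·e^(−3.0420) + 1·e^(−3.6838) = 1.0000 + 2.6049 + 0.73378 + 0.28644 + 0.025127 = 4.6502.

Z = 4.65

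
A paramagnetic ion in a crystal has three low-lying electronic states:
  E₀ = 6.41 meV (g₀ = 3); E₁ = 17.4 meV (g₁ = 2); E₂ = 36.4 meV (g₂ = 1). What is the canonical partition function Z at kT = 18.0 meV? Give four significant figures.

Eᵢ/kT = 0.356111, 0.966667, 2.02222.
Z = Σ gᵢe^(−Eᵢ/kT) = 3·e^(−0.356111) + 2·e^(−0.966667) + 1·e^(−2.02222) = 2.10118 + 0.760697 + 0.132361 = 2.99424.

Z = 2.994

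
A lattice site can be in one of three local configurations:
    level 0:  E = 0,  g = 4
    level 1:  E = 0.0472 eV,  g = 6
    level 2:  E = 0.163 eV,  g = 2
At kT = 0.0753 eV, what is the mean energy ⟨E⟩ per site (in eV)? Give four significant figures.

Eᵢ/kT = 0, 0.626826, 2.16467.
Z = Σ gᵢe^(−Eᵢ/kT) = 4·e^(−0) + 6·e^(−0.626826) + 2·e^(−2.16467) = 4.00000 + 3.20571 + 0.229576 = 7.43529.
⟨E⟩ = Σ Eᵢ gᵢe^(−Eᵢ/kT) / Z = (0·4.00000 + 0.0472·3.20571 + 0.163·0.229576) / 7.43529 = 0.02538 eV.

0.02538 eV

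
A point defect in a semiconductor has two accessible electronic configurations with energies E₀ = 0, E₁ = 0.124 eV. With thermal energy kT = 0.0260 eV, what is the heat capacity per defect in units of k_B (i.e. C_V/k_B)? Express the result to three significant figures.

0.190

Eᵢ/kT = 0, 4.7692.
Z = Σ e^(−Eᵢ/kT) = e^(−0) + e^(−4.7692) = 1.0000 + 0.0084872 = 1.0085.
⟨E⟩ = 0.0010435 eV, ⟨E²⟩ = 0.00012940 eV².
C_V/k_B = (⟨E²⟩ − ⟨E⟩²)/(kT)² = (0.00012940 − 0.0000010889)/0.00067600 = 0.190.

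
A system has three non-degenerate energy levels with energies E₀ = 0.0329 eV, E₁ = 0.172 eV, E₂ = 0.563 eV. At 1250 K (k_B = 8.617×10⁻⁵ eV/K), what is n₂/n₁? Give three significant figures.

0.0265

k_BT = 8.617×10⁻⁵ × 1250 K = 0.10771 eV.
n₂/n₁ = exp[−(E₂−E₁)/kT] = exp(−(0.391 eV)/(0.10771 eV)) = exp(-3.6301) = 0.0265.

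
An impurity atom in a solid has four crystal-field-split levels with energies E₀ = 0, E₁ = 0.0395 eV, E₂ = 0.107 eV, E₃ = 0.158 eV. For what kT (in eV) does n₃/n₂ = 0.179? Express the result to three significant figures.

n₃/n₂ = exp[−(E₃−E₂)/kT] = 0.179.
⇒ (E₃−E₂)/kT = ln(1/0.179) = ln(5.5866) = 1.7204.
kT = 0.051 eV / 1.7204 = 0.0296 eV.

0.0296 eV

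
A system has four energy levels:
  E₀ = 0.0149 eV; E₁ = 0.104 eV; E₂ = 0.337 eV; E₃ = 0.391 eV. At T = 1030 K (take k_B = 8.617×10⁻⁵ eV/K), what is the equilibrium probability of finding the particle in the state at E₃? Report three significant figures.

0.0103

k_BT = 8.617×10⁻⁵ × 1030 K = 0.088755 eV.
Eᵢ/kT = 0.16788, 1.1718, 3.7970, 4.4054.
Z = Σ e^(−Eᵢ/kT) = e^(−0.16788) + e^(−1.1718) + e^(−3.7970) + e^(−4.4054) = 0.84546 + 0.30981 + 0.022438 + 0.012211 = 1.1899.
P₃ = e^(−E₃/kT) / Z = 0.012211/1.1899 = 0.0103.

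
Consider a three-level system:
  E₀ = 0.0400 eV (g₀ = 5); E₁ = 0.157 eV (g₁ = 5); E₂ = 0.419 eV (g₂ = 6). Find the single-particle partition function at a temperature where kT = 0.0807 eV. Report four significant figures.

Z = 3.794

Eᵢ/kT = 0.495663, 1.94548, 5.19207.
Z = Σ gᵢe^(−Eᵢ/kT) = 5·e^(−0.495663) + 5·e^(−1.94548) + 6·e^(−5.19207) = 3.04583 + 0.714593 + 0.0333629 = 3.79379.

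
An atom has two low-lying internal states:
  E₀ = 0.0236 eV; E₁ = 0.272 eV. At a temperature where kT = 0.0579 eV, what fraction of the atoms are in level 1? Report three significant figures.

0.0135

Eᵢ/kT = 0.40760, 4.6978.
Z = Σ e^(−Eᵢ/kT) = e^(−0.40760) + e^(−4.6978) = 0.66524 + 0.0091153 = 0.67436.
P₁ = e^(−E₁/kT) / Z = 0.0091153/0.67436 = 0.0135.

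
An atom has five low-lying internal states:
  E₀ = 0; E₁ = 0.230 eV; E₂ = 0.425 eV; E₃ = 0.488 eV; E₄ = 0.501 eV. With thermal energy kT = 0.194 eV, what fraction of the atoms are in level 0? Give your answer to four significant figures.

0.6354

Eᵢ/kT = 0, 1.18557, 2.19072, 2.51546, 2.58247.
Z = Σ e^(−Eᵢ/kT) = e^(−0) + e^(−1.18557) + e^(−2.19072) + e^(−2.51546) + e^(−2.58247) = 1.00000 + 0.305572 + 0.111836 + 0.0808257 + 0.0755871 = 1.57382.
P₀ = e^(−E₀/kT) / Z = 1.00000/1.57382 = 0.6354.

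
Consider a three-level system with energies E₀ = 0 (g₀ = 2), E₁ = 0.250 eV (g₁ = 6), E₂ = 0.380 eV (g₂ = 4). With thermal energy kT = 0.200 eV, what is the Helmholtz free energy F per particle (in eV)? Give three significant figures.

-0.293 eV

Eᵢ/kT = 0, 1.2500, 1.9000.
Z = Σ gᵢe^(−Eᵢ/kT) = 2·e^(−0) + 6·e^(−1.2500) + 4·e^(−1.9000) = 2.0000 + 1.7190 + 0.59827 = 4.3173.
F = −kT ln Z = −0.200 × ln(4.3173) = −0.200 × 1.4626 = -0.293 eV.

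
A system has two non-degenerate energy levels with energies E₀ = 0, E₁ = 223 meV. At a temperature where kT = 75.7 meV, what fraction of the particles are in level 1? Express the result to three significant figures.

0.0499

Eᵢ/kT = 0, 2.9458.
Z = Σ e^(−Eᵢ/kT) = e^(−0) + e^(−2.9458) = 1.0000 + 0.052560 = 1.0526.
P₁ = e^(−E₁/kT) / Z = 0.052560/1.0526 = 0.0499.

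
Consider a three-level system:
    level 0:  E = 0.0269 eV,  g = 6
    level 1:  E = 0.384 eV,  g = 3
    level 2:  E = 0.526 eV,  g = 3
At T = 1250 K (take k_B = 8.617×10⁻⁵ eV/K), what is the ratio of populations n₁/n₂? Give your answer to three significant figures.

3.74

k_BT = 8.617×10⁻⁵ × 1250 K = 0.10771 eV.
n₁/n₂ = (g₁/g₂) exp[−(E₁−E₂)/kT] = (3/3) × exp(−(-0.142 eV)/(0.10771 eV)) = (3/3) × exp(1.3184) = 3.74.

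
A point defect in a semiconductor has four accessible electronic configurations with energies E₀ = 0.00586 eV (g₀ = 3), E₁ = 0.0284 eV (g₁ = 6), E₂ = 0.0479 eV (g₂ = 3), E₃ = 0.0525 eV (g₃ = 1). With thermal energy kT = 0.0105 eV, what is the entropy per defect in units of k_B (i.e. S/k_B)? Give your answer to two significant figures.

1.8

Eᵢ/kT = 0.5581, 2.705, 4.562, 5.000.
Z = Σ gᵢe^(−Eᵢ/kT) = 3·e^(−0.5581) + 6·e^(−2.705) + 3·e^(−4.562) + 1·e^(−5.000) = 1.717 + 0.4012 + 0.03132 + 0.006738 = 2.156.
⟨E⟩ = Σ EᵢPᵢ = 0.01081 eV.
S/k_B = ln Z + ⟨E⟩/kT = ln(2.156) + 0.01081/0.0105 = 0.7683 + 1.030 = 1.8.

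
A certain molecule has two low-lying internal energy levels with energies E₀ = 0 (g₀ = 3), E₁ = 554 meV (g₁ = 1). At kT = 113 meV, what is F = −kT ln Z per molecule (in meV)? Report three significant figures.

-124 meV

Eᵢ/kT = 0, 4.9027.
Z = Σ gᵢe^(−Eᵢ/kT) = 3·e^(−0) + 1·e^(−4.9027) = 3.0000 + 0.0074265 = 3.0074.
F = −kT ln Z = −113 × ln(3.0074) = −113 × 1.1011 = -124 meV.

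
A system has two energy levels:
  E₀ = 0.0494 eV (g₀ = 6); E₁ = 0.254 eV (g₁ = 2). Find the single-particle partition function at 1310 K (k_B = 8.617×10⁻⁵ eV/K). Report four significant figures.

Z = 4.084

k_BT = 8.617×10⁻⁵ × 1310 K = 0.112883 eV.
Eᵢ/kT = 0.437621, 2.25012.
Z = Σ gᵢe^(−Eᵢ/kT) = 6·e^(−0.437621) + 2·e^(−2.25012) = 3.87342 + 0.210773 = 4.08419.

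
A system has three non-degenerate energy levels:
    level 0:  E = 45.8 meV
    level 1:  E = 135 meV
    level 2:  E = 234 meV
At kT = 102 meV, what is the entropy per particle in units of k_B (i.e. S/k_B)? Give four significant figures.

Eᵢ/kT = 0.449020, 1.32353, 2.29412.
Z = Σ e^(−Eᵢ/kT) = e^(−0.449020) + e^(−1.32353) + e^(−2.29412) = 0.638253 + 0.266194 + 0.100850 = 1.00530.
⟨E⟩ = Σ EᵢPᵢ = 88.2991 meV.
S/k_B = ln Z + ⟨E⟩/kT = ln(1.00530) + 88.2991/102 = 0.00528600 + 0.865677 = 0.8710.

0.8710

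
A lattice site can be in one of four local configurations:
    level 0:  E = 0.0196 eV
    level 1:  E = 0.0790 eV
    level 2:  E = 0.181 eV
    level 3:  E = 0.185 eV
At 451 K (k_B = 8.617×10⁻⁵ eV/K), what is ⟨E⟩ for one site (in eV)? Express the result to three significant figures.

0.0338 eV

k_BT = 8.617×10⁻⁵ × 451 K = 0.038863 eV.
Eᵢ/kT = 0.50434, 2.0328, 4.6574, 4.7603.
Z = Σ e^(−Eᵢ/kT) = e^(−0.50434) + e^(−2.0328) + e^(−4.6574) + e^(−4.7603) = 0.60390 + 0.13097 + 0.0094911 + 0.0085630 = 0.75292.
⟨E⟩ = Σ Eᵢ e^(−Eᵢ/kT) / Z = (0.0196·0.60390 + 0.0790·0.13097 + 0.181·0.0094911 + 0.185·0.0085630) / 0.75292 = 0.0338 eV.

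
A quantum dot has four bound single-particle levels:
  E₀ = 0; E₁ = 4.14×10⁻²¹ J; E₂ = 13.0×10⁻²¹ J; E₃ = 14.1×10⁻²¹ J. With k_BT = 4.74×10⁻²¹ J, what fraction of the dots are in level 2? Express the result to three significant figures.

0.0420

Eᵢ/kT = 0, 0.87342, 2.7426, 2.9747.
Z = Σ e^(−Eᵢ/kT) = e^(−0) + e^(−0.87342) + e^(−2.7426) + e^(−2.9747) = 1.0000 + 0.41752 + 0.064403 + 0.051063 = 1.5330.
P₂ = e^(−E₂/kT) / Z = 0.064403/1.5330 = 0.0420.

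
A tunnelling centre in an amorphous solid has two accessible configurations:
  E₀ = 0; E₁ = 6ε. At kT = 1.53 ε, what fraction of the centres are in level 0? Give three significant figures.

0.981

Eᵢ/kT = 0, 3.9216.
Z = Σ e^(−Eᵢ/kT) = e^(−0) + e^(−3.9216) = 1.0000 + 0.019809 = 1.0198.
P₀ = e^(−E₀/kT) / Z = 1.0000/1.0198 = 0.981.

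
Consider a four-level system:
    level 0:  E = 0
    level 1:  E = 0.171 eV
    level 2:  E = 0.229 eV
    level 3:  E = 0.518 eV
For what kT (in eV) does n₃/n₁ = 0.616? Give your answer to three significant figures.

n₃/n₁ = exp[−(E₃−E₁)/kT] = 0.616.
⇒ (E₃−E₁)/kT = ln(1/0.616) = ln(1.6234) = 0.48452.
kT = 0.347 eV / 0.48452 = 0.716 eV.

0.716 eV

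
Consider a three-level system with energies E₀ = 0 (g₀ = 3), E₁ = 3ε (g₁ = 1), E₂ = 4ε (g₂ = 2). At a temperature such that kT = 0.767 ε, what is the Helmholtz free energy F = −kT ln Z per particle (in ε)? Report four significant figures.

-0.8505 ε

Eᵢ/kT = 0, 3.91134, 5.21512.
Z = Σ gᵢe^(−Eᵢ/kT) = 3·e^(−0) + 1·e^(−3.91134) + 2·e^(−5.21512) = 3.00000 + 0.0200137 + 0.0108676 = 3.03088.
F = −kT ln Z = −0.767 × ln(3.03088) = −0.767 × 1.10885 = -0.8505 ε.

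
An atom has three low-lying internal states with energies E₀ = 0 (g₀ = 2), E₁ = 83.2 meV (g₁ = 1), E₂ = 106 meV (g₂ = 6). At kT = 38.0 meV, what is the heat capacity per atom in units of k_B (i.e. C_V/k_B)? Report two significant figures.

Eᵢ/kT = 0, 2.189, 2.789.
Z = Σ gᵢe^(−Eᵢ/kT) = 2·e^(−0) + 1·e^(−2.189) + 6·e^(−2.789) = 2.000 + 0.1120 + 0.3689 = 2.481.
⟨E⟩ = 19.52 meV, ⟨E²⟩ = 1983 meV².
C_V/k_B = (⟨E²⟩ − ⟨E⟩²)/(kT)² = (1983 − 381.0)/1444 = 1.1.

1.1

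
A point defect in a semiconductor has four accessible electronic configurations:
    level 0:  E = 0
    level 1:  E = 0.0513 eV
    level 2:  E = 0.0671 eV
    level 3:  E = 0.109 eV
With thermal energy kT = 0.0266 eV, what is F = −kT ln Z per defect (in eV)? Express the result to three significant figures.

-0.00577 eV

Eᵢ/kT = 0, 1.9286, 2.5226, 4.0977.
Z = Σ e^(−Eᵢ/kT) = e^(−0) + e^(−1.9286) + e^(−2.5226) + e^(−4.0977) = 1.0000 + 0.14535 + 0.080251 + 0.016611 = 1.2422.
F = −kT ln Z = −0.0266 × ln(1.2422) = −0.0266 × 0.21688 = -0.00577 eV.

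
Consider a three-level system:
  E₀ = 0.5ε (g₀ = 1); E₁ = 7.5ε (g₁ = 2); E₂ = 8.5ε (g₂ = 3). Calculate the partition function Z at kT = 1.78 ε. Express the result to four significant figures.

Eᵢ/kT = 0.280899, 4.21348, 4.77528.
Z = Σ gᵢe^(−Eᵢ/kT) = 1·e^(−0.280899) + 2·e^(−4.21348) + 3·e^(−4.77528) = 0.755105 + 0.0295896 + 0.0253072 = 0.810002.

Z = 0.8100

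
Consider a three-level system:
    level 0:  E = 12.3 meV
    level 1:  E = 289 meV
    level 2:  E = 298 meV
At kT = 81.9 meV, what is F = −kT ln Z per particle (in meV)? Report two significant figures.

Eᵢ/kT = 0.1502, 3.529, 3.639.
Z = Σ e^(−Eᵢ/kT) = e^(−0.1502) + e^(−3.529) + e^(−3.639) = 0.8605 + 0.02933 + 0.02628 = 0.9161.
F = −kT ln Z = −81.9 × ln(0.9161) = −81.9 × -0.08763 = 7.2 meV.

7.2 meV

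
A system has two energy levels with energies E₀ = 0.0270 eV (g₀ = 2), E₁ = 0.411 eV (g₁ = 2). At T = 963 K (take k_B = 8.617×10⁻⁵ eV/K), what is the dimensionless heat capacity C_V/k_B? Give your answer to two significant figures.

0.21

k_BT = 8.617×10⁻⁵ × 963 K = 0.08298 eV.
Eᵢ/kT = 0.3254, 4.953.
Z = Σ gᵢe^(−Eᵢ/kT) = 2·e^(−0.3254) + 2·e^(−4.953) = 1.444 + 0.01412 = 1.458.
⟨E⟩ = 0.03072 eV, ⟨E²⟩ = 0.002358 eV².
C_V/k_B = (⟨E²⟩ − ⟨E⟩²)/(kT)² = (0.002358 − 0.0009437)/0.006886 = 0.21.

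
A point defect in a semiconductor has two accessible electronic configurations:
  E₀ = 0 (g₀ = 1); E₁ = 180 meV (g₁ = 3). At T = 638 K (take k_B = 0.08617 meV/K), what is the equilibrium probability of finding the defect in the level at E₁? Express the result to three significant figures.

k_BT = 0.08617 × 638 K = 54.976 meV.
Eᵢ/kT = 0, 3.2742.
Z = Σ gᵢe^(−Eᵢ/kT) = 1·e^(−0) + 3·e^(−3.2742) = 1.0000 + 0.11354 = 1.1135.
P₁ = g₁ e^(−E₁/kT) / Z = 0.11354/1.1135 = 0.102.

0.102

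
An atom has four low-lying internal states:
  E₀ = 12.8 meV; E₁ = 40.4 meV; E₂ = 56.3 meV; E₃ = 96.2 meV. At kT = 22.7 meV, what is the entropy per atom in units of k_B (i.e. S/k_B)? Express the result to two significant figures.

0.89

Eᵢ/kT = 0.5639, 1.780, 2.480, 4.238.
Z = Σ e^(−Eᵢ/kT) = e^(−0.5639) + e^(−1.780) + e^(−2.480) + e^(−4.238) = 0.5690 + 0.1686 + 0.08374 + 0.01444 = 0.8358.
⟨E⟩ = Σ EᵢPᵢ = 24.17 meV.
S/k_B = ln Z + ⟨E⟩/kT = ln(0.8358) + 24.17/22.7 = -0.1794 + 1.065 = 0.89.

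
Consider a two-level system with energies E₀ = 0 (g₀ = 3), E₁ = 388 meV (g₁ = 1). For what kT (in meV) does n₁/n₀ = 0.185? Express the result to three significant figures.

659 meV

n₁/n₀ = (g₁/g₀) exp[−(E₁−E₀)/kT] = 0.185.
⇒ (E₁−E₀)/kT = ln((1/3)/0.185) = ln(1.8018) = 0.58879.
kT = 388 meV / 0.58879 = 659 meV.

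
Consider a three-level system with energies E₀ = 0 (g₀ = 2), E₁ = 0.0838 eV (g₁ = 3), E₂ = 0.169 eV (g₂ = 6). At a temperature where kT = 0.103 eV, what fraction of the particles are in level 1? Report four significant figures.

0.2960

Eᵢ/kT = 0, 0.813592, 1.64078.
Z = Σ gᵢe^(−Eᵢ/kT) = 2·e^(−0) + 3·e^(−0.813592) + 6·e^(−1.64078) = 2.00000 + 1.32979 + 1.16297 = 4.49276.
P₁ = g₁ e^(−E₁/kT) / Z = 1.32979/4.49276 = 0.2960.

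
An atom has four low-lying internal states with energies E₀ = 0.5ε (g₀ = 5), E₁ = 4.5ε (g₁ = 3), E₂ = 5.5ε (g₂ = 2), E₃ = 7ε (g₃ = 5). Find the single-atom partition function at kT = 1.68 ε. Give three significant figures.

Z = 4.07

Eᵢ/kT = 0.29762, 2.6786, 3.2738, 4.1667.
Z = Σ gᵢe^(−Eᵢ/kT) = 5·e^(−0.29762) + 3·e^(−2.6786) + 2·e^(−3.2738) + 5·e^(−4.1667) = 3.7129 + 0.20598 + 0.075725 + 0.077517 = 4.0721.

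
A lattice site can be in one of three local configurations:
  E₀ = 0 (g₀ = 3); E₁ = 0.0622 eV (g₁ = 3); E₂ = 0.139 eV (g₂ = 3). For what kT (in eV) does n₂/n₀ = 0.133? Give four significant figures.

0.06890 eV

n₂/n₀ = (g₂/g₀) exp[−(E₂−E₀)/kT] = 0.133.
⇒ (E₂−E₀)/kT = ln((3/3)/0.133) = ln(7.51880) = 2.01741.
kT = 0.139 eV / 2.01741 = 0.06890 eV.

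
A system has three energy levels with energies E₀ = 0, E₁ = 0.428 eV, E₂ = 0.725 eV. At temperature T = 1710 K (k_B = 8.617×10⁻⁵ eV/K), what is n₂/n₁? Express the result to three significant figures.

0.133

k_BT = 8.617×10⁻⁵ × 1710 K = 0.14735 eV.
n₂/n₁ = exp[−(E₂−E₁)/kT] = exp(−(0.297 eV)/(0.14735 eV)) = exp(-2.0156) = 0.133.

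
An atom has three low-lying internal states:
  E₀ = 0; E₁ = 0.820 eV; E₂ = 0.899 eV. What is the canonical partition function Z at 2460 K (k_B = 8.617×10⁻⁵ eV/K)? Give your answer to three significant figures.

Z = 1.04

k_BT = 8.617×10⁻⁵ × 2460 K = 0.21198 eV.
Eᵢ/kT = 0, 3.8683, 4.2410.
Z = Σ e^(−Eᵢ/kT) = e^(−0) + e^(−3.8683) + e^(−4.2410) = 1.0000 + 0.020894 + 0.014393 = 1.0353.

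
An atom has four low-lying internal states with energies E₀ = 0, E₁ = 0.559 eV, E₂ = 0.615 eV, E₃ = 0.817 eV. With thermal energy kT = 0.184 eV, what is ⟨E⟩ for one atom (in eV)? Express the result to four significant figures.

Eᵢ/kT = 0, 3.03804, 3.34239, 4.44022.
Z = Σ e^(−Eᵢ/kT) = e^(−0) + e^(−3.03804) + e^(−3.34239) + e^(−4.44022) = 1.00000 + 0.0479287 + 0.0353524 + 0.0117933 = 1.09507.
⟨E⟩ = Σ Eᵢ e^(−Eᵢ/kT) / Z = (0·1.00000 + 0.559·0.0479287 + 0.615·0.0353524 + 0.817·0.0117933) / 1.09507 = 0.05312 eV.

0.05312 eV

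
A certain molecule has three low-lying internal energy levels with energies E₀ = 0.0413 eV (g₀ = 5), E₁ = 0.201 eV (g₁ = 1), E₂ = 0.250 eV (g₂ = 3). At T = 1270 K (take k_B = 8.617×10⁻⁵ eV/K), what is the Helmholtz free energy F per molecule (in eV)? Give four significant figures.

k_BT = 8.617×10⁻⁵ × 1270 K = 0.109436 eV.
Eᵢ/kT = 0.377390, 1.83669, 2.28444.
Z = Σ gᵢe^(−Eᵢ/kT) = 5·e^(−0.377390) + 1·e^(−1.83669) + 3·e^(−2.28444) = 3.42824 + 0.159344 + 0.305493 = 3.89308.
F = −kT ln Z = −0.109436 × ln(3.89308) = −0.109436 × 1.35920 = -0.1487 eV.

-0.1487 eV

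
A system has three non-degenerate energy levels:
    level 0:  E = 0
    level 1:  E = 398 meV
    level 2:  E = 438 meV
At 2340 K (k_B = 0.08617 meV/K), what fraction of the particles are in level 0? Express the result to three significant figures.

k_BT = 0.08617 × 2340 K = 201.64 meV.
Eᵢ/kT = 0, 1.9738, 2.1722.
Z = Σ e^(−Eᵢ/kT) = e^(−0) + e^(−1.9738) + e^(−2.1722) = 1.0000 + 0.13893 + 0.11393 = 1.2529.
P₀ = e^(−E₀/kT) / Z = 1.0000/1.2529 = 0.798.

0.798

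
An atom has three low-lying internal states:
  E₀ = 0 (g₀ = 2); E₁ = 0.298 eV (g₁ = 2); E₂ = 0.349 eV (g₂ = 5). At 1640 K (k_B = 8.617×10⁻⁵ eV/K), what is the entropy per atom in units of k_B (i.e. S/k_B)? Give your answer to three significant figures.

k_BT = 8.617×10⁻⁵ × 1640 K = 0.14132 eV.
Eᵢ/kT = 0, 2.1087, 2.4696.
Z = Σ gᵢe^(−Eᵢ/kT) = 2·e^(−0) + 2·e^(−2.1087) + 5·e^(−2.4696) = 2.0000 + 0.24279 + 0.42309 = 2.6659.
⟨E⟩ = Σ EᵢPᵢ = 0.082527 eV.
S/k_B = ln Z + ⟨E⟩/kT = ln(2.6659) + 0.082527/0.14132 = 0.98054 + 0.58397 = 1.56.

1.56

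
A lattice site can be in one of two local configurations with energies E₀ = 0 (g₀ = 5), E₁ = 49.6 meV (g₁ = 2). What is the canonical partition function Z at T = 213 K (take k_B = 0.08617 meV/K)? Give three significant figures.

Z = 5.13

k_BT = 0.08617 × 213 K = 18.354 meV.
Eᵢ/kT = 0, 2.7024.
Z = Σ gᵢe^(−Eᵢ/kT) = 5·e^(−0) + 2·e^(−2.7024) = 5.0000 + 0.13409 = 5.1341.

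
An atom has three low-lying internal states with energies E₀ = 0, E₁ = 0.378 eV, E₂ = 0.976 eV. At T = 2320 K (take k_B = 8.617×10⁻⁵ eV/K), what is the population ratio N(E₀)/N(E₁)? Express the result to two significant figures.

k_BT = 8.617×10⁻⁵ × 2320 K = 0.1999 eV.
n₀/n₁ = exp[−(E₀−E₁)/kT] = exp(−(-0.378 eV)/(0.1999 eV)) = exp(1.891) = 6.6.

6.6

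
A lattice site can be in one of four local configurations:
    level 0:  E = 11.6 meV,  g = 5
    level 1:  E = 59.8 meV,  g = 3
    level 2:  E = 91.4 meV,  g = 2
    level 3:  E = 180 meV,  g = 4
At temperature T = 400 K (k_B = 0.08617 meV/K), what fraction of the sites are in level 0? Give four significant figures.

0.8377

k_BT = 0.08617 × 400 K = 34.4680 meV.
Eᵢ/kT = 0.336544, 1.73494, 2.65173, 5.22224.
Z = Σ gᵢe^(−Eᵢ/kT) = 5·e^(−0.336544) + 3·e^(−1.73494) + 2·e^(−2.65173) + 4·e^(−5.22224) = 3.57117 + 0.529232 + 0.141058 + 0.0215809 = 4.26304.
P₀ = g₀ e^(−E₀/kT) / Z = 3.57117/4.26304 = 0.8377.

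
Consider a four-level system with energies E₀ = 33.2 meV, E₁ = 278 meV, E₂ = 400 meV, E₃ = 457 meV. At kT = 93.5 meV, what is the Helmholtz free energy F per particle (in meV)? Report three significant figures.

Eᵢ/kT = 0.35508, 2.9733, 4.2781, 4.8877.
Z = Σ e^(−Eᵢ/kT) = e^(−0.35508) + e^(−2.9733) + e^(−4.2781) + e^(−4.8877) = 0.70112 + 0.051134 + 0.013869 + 0.0075387 = 0.77366.
F = −kT ln Z = −93.5 × ln(0.77366) = −93.5 × -0.25662 = 24.0 meV.

24.0 meV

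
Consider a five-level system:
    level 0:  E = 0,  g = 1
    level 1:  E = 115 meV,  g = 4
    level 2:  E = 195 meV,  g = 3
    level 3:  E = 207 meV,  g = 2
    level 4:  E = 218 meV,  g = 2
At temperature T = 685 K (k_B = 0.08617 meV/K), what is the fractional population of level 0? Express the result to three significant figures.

k_BT = 0.08617 × 685 K = 59.026 meV.
Eᵢ/kT = 0, 1.9483, 3.3036, 3.5069, 3.6933.
Z = Σ gᵢe^(−Eᵢ/kT) = 1·e^(−0) + 4·e^(−1.9483) + 3·e^(−3.3036) + 2·e^(−3.5069) + 2·e^(−3.6933) = 1.0000 + 0.57006 + 0.11025 + 0.059979 + 0.049779 = 1.7901.
P₀ = g₀ e^(−E₀/kT) / Z = 1.0000/1.7901 = 0.559.

0.559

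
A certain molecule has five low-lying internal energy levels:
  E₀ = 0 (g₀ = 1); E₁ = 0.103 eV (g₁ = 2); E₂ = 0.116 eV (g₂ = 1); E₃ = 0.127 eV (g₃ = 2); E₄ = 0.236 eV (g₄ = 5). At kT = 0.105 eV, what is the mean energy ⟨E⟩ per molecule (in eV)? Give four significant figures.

0.09860 eV

Eᵢ/kT = 0, 0.980952, 1.10476, 1.20952, 2.24762.
Z = Σ gᵢe^(−Eᵢ/kT) = 1·e^(−0) + 2·e^(−0.980952) + 1·e^(−1.10476) + 2·e^(−1.20952) + 5·e^(−2.24762) = 1.00000 + 0.749908 + 0.331290 + 0.596681 + 0.528252 = 3.20613.
⟨E⟩ = Σ Eᵢ gᵢe^(−Eᵢ/kT) / Z = (0·1.00000 + 0.103·0.749908 + 0.116·0.331290 + 0.127·0.596681 + 0.236·0.528252) / 3.20613 = 0.09860 eV.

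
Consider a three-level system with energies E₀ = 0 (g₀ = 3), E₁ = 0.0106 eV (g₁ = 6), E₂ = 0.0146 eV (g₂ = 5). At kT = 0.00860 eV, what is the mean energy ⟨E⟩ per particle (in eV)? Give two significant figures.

Eᵢ/kT = 0, 1.233, 1.698.
Z = Σ gᵢe^(−Eᵢ/kT) = 3·e^(−0) + 6·e^(−1.233) + 5·e^(−1.698) = 3.000 + 1.749 + 0.9152 = 5.664.
⟨E⟩ = Σ Eᵢ gᵢe^(−Eᵢ/kT) / Z = (0·3.000 + 0.0106·1.749 + 0.0146·0.9152) / 5.664 = 0.0056 eV.

0.0056 eV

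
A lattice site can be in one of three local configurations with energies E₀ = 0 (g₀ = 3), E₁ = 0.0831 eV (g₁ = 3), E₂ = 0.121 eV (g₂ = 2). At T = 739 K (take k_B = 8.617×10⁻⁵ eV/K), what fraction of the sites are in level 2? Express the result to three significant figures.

k_BT = 8.617×10⁻⁵ × 739 K = 0.063680 eV.
Eᵢ/kT = 0, 1.3050, 1.9001.
Z = Σ gᵢe^(−Eᵢ/kT) = 3·e^(−0) + 3·e^(−1.3050) + 2·e^(−1.9001) = 3.0000 + 0.81352 + 0.29911 = 4.1126.
P₂ = g₂ e^(−E₂/kT) / Z = 0.29911/4.1126 = 0.0727.

0.0727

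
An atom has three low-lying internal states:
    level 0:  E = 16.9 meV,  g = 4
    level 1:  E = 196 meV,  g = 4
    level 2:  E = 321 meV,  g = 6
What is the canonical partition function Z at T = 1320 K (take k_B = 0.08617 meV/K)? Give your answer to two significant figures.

Z = 4.5

k_BT = 0.08617 × 1320 K = 113.7 meV.
Eᵢ/kT = 0.1486, 1.724, 2.823.
Z = Σ gᵢe^(−Eᵢ/kT) = 4·e^(−0.1486) + 4·e^(−1.724) + 6·e^(−2.823) = 3.448 + 0.7134 + 0.3566 = 4.518.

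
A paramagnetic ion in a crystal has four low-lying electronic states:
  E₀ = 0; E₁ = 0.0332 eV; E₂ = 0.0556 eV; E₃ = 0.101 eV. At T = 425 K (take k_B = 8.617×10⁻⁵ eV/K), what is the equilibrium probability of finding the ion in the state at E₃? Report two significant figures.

k_BT = 8.617×10⁻⁵ × 425 K = 0.03662 eV.
Eᵢ/kT = 0, 0.9066, 1.518, 2.758.
Z = Σ e^(−Eᵢ/kT) = e^(−0) + e^(−0.9066) + e^(−1.518) + e^(−2.758) = 1.000 + 0.4039 + 0.2191 + 0.06342 = 1.686.
P₃ = e^(−E₃/kT) / Z = 0.06342/1.686 = 0.038.

0.038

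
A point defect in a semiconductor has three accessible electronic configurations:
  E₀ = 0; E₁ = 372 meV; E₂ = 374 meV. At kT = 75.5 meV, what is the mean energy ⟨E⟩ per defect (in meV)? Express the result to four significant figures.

Eᵢ/kT = 0, 4.92715, 4.95364.
Z = Σ e^(−Eᵢ/kT) = e^(−0) + e^(−4.92715) + e^(−4.95364) = 1.00000 + 0.00724713 + 0.00705767 = 1.01430.
⟨E⟩ = Σ Eᵢ e^(−Eᵢ/kT) / Z = (0·1.00000 + 372·0.00724713 + 374·0.00705767) / 1.01430 = 5.260 meV.

5.260 meV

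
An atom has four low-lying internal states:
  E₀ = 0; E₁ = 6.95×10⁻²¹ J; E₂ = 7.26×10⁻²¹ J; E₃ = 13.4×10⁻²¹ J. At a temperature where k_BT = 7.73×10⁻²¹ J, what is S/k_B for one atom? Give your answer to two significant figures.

1.2

Eᵢ/kT = 0, 0.8991, 0.9392, 1.734.
Z = Σ e^(−Eᵢ/kT) = e^(−0) + e^(−0.8991) + e^(−0.9392) + e^(−1.734) = 1.000 + 0.4069 + 0.3909 + 0.1766 = 1.974.
⟨E⟩ = Σ EᵢPᵢ = 4.069 ×10⁻²¹ J.
S/k_B = ln Z + ⟨E⟩/kT = ln(1.974) + 4.069/7.73 = 0.6801 + 0.5264 = 1.2.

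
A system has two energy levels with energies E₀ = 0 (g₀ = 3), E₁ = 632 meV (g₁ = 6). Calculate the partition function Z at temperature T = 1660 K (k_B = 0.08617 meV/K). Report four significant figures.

k_BT = 0.08617 × 1660 K = 143.042 meV.
Eᵢ/kT = 0, 4.41828.
Z = Σ gᵢe^(−Eᵢ/kT) = 3·e^(−0) + 6·e^(−4.41828) = 3.00000 + 0.0723297 = 3.07233.

Z = 3.072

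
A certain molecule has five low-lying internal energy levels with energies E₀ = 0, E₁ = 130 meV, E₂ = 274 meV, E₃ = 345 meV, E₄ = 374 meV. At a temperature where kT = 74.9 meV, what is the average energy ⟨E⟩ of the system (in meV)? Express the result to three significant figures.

Eᵢ/kT = 0, 1.7356, 3.6582, 4.6061, 4.9933.
Z = Σ e^(−Eᵢ/kT) = e^(−0) + e^(−1.7356) + e^(−3.6582) + e^(−4.6061) + e^(−4.9933) = 1.0000 + 0.17629 + 0.025779 + 0.0099907 + 0.0067832 = 1.2188.
⟨E⟩ = Σ Eᵢ e^(−Eᵢ/kT) / Z = (0·1.0000 + 130·0.17629 + 274·0.025779 + 345·0.0099907 + 374·0.0067832) / 1.2188 = 29.5 meV.

29.5 meV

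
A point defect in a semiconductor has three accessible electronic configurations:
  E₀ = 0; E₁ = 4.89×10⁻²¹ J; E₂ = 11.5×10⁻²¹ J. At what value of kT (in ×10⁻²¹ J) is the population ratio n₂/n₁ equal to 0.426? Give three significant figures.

7.75 ×10⁻²¹ J

n₂/n₁ = exp[−(E₂−E₁)/kT] = 0.426.
⇒ (E₂−E₁)/kT = ln(1/0.426) = ln(2.3474) = 0.85331.
kT = 6.61 ×10⁻²¹ J / 0.85331 = 7.75 ×10⁻²¹ J.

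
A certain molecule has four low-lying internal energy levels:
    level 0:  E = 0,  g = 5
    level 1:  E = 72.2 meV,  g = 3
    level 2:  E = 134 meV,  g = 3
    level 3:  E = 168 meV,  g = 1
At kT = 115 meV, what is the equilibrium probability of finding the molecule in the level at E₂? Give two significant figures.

Eᵢ/kT = 0, 0.6278, 1.165, 1.461.
Z = Σ gᵢe^(−Eᵢ/kT) = 5·e^(−0) + 3·e^(−0.6278) + 3·e^(−1.165) + 1·e^(−1.461) = 5.000 + 1.601 + 0.9358 + 0.2320 = 7.769.
P₂ = g₂ e^(−E₂/kT) / Z = 0.9358/7.769 = 0.12.

0.12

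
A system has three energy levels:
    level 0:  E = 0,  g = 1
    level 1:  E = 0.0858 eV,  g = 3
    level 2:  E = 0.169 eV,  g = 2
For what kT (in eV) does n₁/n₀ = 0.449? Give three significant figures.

0.0452 eV

n₁/n₀ = (g₁/g₀) exp[−(E₁−E₀)/kT] = 0.449.
⇒ (E₁−E₀)/kT = ln((3/1)/0.449) = ln(6.6815) = 1.8993.
kT = 0.0858 eV / 1.8993 = 0.0452 eV.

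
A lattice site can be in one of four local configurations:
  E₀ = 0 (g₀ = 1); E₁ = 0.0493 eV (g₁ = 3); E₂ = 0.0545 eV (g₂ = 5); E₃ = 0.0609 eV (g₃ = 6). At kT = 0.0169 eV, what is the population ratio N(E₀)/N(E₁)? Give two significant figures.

6.2

n₀/n₁ = (g₀/g₁) exp[−(E₀−E₁)/kT] = (1/3) × exp(−(-0.0493 eV)/(0.0169 eV)) = (1/3) × exp(2.917) = 6.2.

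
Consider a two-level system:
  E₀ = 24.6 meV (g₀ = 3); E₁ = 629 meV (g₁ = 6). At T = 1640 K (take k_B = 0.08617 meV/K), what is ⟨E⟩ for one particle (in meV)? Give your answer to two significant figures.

k_BT = 0.08617 × 1640 K = 141.3 meV.
Eᵢ/kT = 0.1741, 4.452.
Z = Σ gᵢe^(−Eᵢ/kT) = 3·e^(−0.1741) + 6·e^(−4.452) = 2.521 + 0.06993 = 2.591.
⟨E⟩ = Σ Eᵢ gᵢe^(−Eᵢ/kT) / Z = (24.6·2.521 + 629·0.06993) / 2.591 = 41 meV.

41 meV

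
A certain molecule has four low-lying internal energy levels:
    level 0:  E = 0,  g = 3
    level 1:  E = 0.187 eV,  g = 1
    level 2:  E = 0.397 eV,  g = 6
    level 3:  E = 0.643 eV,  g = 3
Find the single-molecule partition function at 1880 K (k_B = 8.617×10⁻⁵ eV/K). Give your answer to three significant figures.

Z = 3.89

k_BT = 8.617×10⁻⁵ × 1880 K = 0.16200 eV.
Eᵢ/kT = 0, 1.1543, 2.4506, 3.9691.
Z = Σ gᵢe^(−Eᵢ/kT) = 3·e^(−0) + 1·e^(−1.1543) + 6·e^(−2.4506) + 3·e^(−3.9691) = 3.0000 + 0.31528 + 0.51745 + 0.056671 = 3.8894.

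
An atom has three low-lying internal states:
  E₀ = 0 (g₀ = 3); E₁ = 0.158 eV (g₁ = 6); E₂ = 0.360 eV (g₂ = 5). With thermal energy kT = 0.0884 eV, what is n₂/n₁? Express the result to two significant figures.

0.085

n₂/n₁ = (g₂/g₁) exp[−(E₂−E₁)/kT] = (5/6) × exp(−(0.202 eV)/(0.0884 eV)) = (5/6) × exp(-2.285) = 0.085.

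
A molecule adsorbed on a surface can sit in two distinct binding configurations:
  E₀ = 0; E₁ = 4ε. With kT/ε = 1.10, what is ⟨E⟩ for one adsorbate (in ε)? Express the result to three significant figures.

Eᵢ/kT = 0, 3.6364.
Z = Σ e^(−Eᵢ/kT) = e^(−0) + e^(−3.6364) = 1.0000 + 0.026347 = 1.0263.
⟨E⟩ = Σ Eᵢ e^(−Eᵢ/kT) / Z = (0·1.0000 + 4·0.026347) / 1.0263 = 0.103 ε.

0.103 ε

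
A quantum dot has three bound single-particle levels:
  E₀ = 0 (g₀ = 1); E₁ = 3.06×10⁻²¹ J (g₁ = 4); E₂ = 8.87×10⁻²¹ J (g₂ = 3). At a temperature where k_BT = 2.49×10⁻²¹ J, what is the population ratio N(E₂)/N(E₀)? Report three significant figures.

0.0851

n₂/n₀ = (g₂/g₀) exp[−(E₂−E₀)/kT] = (3/1) × exp(−(8.87 ×10⁻²¹ J)/(2.49 ×10⁻²¹ J)) = (3/1) × exp(-3.5622) = 0.0851.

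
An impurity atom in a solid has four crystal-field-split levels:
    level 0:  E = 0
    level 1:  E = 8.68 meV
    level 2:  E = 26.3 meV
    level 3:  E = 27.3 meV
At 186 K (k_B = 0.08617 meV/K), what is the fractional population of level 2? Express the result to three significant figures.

k_BT = 0.08617 × 186 K = 16.028 meV.
Eᵢ/kT = 0, 0.54155, 1.6409, 1.7033.
Z = Σ e^(−Eᵢ/kT) = e^(−0) + e^(−0.54155) + e^(−1.6409) + e^(−1.7033) = 1.0000 + 0.58185 + 0.19381 + 0.18208 = 1.9577.
P₂ = e^(−E₂/kT) / Z = 0.19381/1.9577 = 0.0990.

0.0990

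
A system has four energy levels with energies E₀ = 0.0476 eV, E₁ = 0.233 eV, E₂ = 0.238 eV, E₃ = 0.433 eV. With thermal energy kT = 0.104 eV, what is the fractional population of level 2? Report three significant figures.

0.118

Eᵢ/kT = 0.45769, 2.2404, 2.2885, 4.1635.
Z = Σ e^(−Eᵢ/kT) = e^(−0.45769) + e^(−2.2404) + e^(−2.2885) + e^(−4.1635) = 0.63274 + 0.10642 + 0.10142 + 0.015553 = 0.85613.
P₂ = e^(−E₂/kT) / Z = 0.10142/0.85613 = 0.118.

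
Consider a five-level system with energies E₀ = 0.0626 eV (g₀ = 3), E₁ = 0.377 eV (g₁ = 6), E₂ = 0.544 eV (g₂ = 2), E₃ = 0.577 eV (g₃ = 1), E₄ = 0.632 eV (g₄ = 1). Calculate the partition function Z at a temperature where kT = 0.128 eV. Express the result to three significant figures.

Z = 2.20

Eᵢ/kT = 0.48906, 2.9453, 4.2500, 4.5078, 4.9375.
Z = Σ gᵢe^(−Eᵢ/kT) = 3·e^(−0.48906) + 6·e^(−2.9453) + 2·e^(−4.2500) + 1·e^(−4.5078) + 1·e^(−4.9375) = 1.8396 + 0.31552 + 0.028528 + 0.011023 + 0.0071725 = 2.2018.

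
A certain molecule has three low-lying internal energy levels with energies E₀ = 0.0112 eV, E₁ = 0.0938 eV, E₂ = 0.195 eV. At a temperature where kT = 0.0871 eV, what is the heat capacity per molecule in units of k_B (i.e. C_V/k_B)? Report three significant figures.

Eᵢ/kT = 0.12859, 1.0769, 2.2388.
Z = Σ e^(−Eᵢ/kT) = e^(−0.12859) + e^(−1.0769) + e^(−2.2388) = 0.87933 + 0.34065 + 0.10659 = 1.3266.
⟨E⟩ = 0.047178 eV, ⟨E²⟩ = 0.0053977 eV².
C_V/k_B = (⟨E²⟩ − ⟨E⟩²)/(kT)² = (0.0053977 − 0.0022258)/0.0075864 = 0.418.

0.418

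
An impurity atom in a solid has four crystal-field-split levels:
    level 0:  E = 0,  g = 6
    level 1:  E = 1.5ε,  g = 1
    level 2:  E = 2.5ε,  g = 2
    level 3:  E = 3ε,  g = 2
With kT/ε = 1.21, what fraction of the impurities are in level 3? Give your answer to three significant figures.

Eᵢ/kT = 0, 1.2397, 2.0661, 2.4793.
Z = Σ gᵢe^(−Eᵢ/kT) = 6·e^(−0) + 1·e^(−1.2397) + 2·e^(−2.0661) + 2·e^(−2.4793) = 6.0000 + 0.28947 + 0.25336 + 0.16760 = 6.7104.
P₃ = g₃ e^(−E₃/kT) / Z = 0.16760/6.7104 = 0.0250.

0.0250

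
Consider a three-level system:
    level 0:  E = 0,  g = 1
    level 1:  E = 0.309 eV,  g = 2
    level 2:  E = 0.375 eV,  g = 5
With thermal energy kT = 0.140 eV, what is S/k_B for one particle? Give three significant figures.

Eᵢ/kT = 0, 2.2071, 2.6786.
Z = Σ gᵢe^(−Eᵢ/kT) = 1·e^(−0) + 2·e^(−2.2071) + 5·e^(−2.6786) = 1.0000 + 0.22004 + 0.34330 = 1.5633.
⟨E⟩ = Σ EᵢPᵢ = 0.12584 eV.
S/k_B = ln Z + ⟨E⟩/kT = ln(1.5633) + 0.12584/0.140 = 0.44680 + 0.89886 = 1.35.

1.35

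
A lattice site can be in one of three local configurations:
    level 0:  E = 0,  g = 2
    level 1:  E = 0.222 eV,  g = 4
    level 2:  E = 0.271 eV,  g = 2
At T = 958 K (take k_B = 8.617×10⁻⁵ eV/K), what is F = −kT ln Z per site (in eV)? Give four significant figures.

-0.07042 eV

k_BT = 8.617×10⁻⁵ × 958 K = 0.0825509 eV.
Eᵢ/kT = 0, 2.68925, 3.28282.
Z = Σ gᵢe^(−Eᵢ/kT) = 2·e^(−0) + 4·e^(−2.68925) + 2·e^(−3.28282) = 2.00000 + 0.271727 + 0.0750446 = 2.34677.
F = −kT ln Z = −0.0825509 × ln(2.34677) = −0.0825509 × 0.853040 = -0.07042 eV.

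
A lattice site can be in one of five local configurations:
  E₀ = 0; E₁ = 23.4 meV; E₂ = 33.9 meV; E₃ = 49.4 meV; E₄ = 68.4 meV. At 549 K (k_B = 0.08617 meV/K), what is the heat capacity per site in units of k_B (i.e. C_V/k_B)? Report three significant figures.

0.219

k_BT = 0.08617 × 549 K = 47.307 meV.
Eᵢ/kT = 0, 0.49464, 0.71660, 1.0442, 1.4459.
Z = Σ e^(−Eᵢ/kT) = e^(−0) + e^(−0.49464) + e^(−0.71660) + e^(−1.0442) + e^(−1.4459) = 1.0000 + 0.60979 + 0.48841 + 0.35197 + 0.23553 = 2.6857.
⟨E⟩ = 23.950 meV, ⟨E²⟩ = 1063.4 meV².
C_V/k_B = (⟨E²⟩ − ⟨E⟩²)/(kT)² = (1063.4 − 573.60)/2238.0 = 0.219.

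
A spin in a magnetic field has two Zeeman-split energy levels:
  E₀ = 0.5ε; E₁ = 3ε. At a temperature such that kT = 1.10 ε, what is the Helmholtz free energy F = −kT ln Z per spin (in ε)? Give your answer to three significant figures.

Eᵢ/kT = 0.45455, 2.7273.
Z = Σ e^(−Eᵢ/kT) = e^(−0.45455) + e^(−2.7273) = 0.63473 + 0.065396 = 0.70013.
F = −kT ln Z = −1.10 × ln(0.70013) = −1.10 × -0.35649 = 0.392 ε.

0.392 ε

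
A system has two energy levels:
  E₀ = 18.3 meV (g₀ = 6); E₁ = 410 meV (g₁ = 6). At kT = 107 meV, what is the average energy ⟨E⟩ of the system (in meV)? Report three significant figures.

Eᵢ/kT = 0.17103, 3.8318.
Z = Σ gᵢe^(−Eᵢ/kT) = 6·e^(−0.17103) + 6·e^(−3.8318) = 5.0568 + 0.13002 = 5.1868.
⟨E⟩ = Σ Eᵢ gᵢe^(−Eᵢ/kT) / Z = (18.3·5.0568 + 410·0.13002) / 5.1868 = 28.1 meV.

28.1 meV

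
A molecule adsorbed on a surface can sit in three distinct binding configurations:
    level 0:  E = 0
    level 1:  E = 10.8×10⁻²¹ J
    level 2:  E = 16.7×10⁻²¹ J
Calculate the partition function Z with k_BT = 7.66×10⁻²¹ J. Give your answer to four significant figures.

Eᵢ/kT = 0, 1.40992, 2.18016.
Z = Σ e^(−Eᵢ/kT) = e^(−0) + e^(−1.40992) + e^(−2.18016) = 1.00000 + 0.244163 + 0.113023 = 1.35719.

Z = 1.357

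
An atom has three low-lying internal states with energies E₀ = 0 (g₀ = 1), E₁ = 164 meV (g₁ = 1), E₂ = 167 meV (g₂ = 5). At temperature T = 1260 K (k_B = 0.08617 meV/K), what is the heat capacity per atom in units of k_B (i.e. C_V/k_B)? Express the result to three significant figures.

0.578

k_BT = 0.08617 × 1260 K = 108.57 meV.
Eᵢ/kT = 0, 1.5105, 1.5382.
Z = Σ gᵢe^(−Eᵢ/kT) = 1·e^(−0) + 1·e^(−1.5105) + 5·e^(−1.5382) = 1.0000 + 0.22080 + 1.0738 = 2.2946.
⟨E⟩ = 93.932 meV, ⟨E²⟩ = 15639 meV².
C_V/k_B = (⟨E²⟩ − ⟨E⟩²)/(kT)² = (15639 − 8823.2)/11787 = 0.578.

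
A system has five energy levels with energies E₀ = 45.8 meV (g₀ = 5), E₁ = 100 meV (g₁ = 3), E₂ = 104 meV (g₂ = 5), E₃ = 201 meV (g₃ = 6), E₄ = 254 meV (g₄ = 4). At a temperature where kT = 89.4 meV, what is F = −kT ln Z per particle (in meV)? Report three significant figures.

Eᵢ/kT = 0.51230, 1.1186, 1.1633, 2.2483, 2.8412.
Z = Σ gᵢe^(−Eᵢ/kT) = 5·e^(−0.51230) + 3·e^(−1.1186) + 5·e^(−1.1633) + 6·e^(−2.2483) + 4·e^(−2.8412) = 2.9956 + 0.98021 + 1.5623 + 0.63347 + 0.23342 = 6.4050.
F = −kT ln Z = −89.4 × ln(6.4050) = −89.4 × 1.8571 = -166 meV.

-166 meV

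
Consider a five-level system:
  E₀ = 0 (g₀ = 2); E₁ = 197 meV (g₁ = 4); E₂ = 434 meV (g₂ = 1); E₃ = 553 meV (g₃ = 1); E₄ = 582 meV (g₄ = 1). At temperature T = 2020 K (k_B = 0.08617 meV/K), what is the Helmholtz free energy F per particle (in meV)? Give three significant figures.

-216 meV

k_BT = 0.08617 × 2020 K = 174.06 meV.
Eᵢ/kT = 0, 1.1318, 2.4934, 3.1771, 3.3437.
Z = Σ gᵢe^(−Eᵢ/kT) = 2·e^(−0) + 4·e^(−1.1318) + 1·e^(−2.4934) + 1·e^(−3.1771) + 1·e^(−3.3437) = 2.0000 + 1.2898 + 0.082629 + 0.041706 + 0.035306 = 3.4494.
F = −kT ln Z = −174.06 × ln(3.4494) = −174.06 × 1.2382 = -216 meV.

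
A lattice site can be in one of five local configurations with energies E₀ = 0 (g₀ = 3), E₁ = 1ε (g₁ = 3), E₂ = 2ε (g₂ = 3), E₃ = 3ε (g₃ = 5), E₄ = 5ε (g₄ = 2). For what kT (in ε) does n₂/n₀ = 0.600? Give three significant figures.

n₂/n₀ = (g₂/g₀) exp[−(E₂−E₀)/kT] = 0.600.
⇒ (E₂−E₀)/kT = ln((3/3)/0.600) = ln(1.6667) = 0.51085.
kT = 2ε / 0.51085 = 3.92 ε.

3.92 ε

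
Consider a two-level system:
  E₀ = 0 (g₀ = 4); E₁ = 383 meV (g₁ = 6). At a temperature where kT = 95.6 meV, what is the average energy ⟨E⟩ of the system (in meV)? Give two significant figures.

10 meV

Eᵢ/kT = 0, 4.006.
Z = Σ gᵢe^(−Eᵢ/kT) = 4·e^(−0) + 6·e^(−4.006) = 4.000 + 0.1092 = 4.109.
⟨E⟩ = Σ Eᵢ gᵢe^(−Eᵢ/kT) / Z = (0·4.000 + 383·0.1092) / 4.109 = 10 meV.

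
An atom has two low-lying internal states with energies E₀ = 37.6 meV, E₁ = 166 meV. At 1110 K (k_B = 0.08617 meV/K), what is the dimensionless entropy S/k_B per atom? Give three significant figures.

k_BT = 0.08617 × 1110 K = 95.649 meV.
Eᵢ/kT = 0.39310, 1.7355.
Z = Σ e^(−Eᵢ/kT) = e^(−0.39310) + e^(−1.7355) = 0.67496 + 0.17631 = 0.85127.
⟨E⟩ = Σ EᵢPᵢ = 64.193 meV.
S/k_B = ln Z + ⟨E⟩/kT = ln(0.85127) + 64.193/95.649 = -0.16103 + 0.67113 = 0.510.

0.510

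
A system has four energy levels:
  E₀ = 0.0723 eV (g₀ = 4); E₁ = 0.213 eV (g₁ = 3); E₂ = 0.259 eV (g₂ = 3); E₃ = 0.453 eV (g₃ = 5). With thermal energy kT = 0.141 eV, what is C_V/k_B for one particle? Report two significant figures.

Eᵢ/kT = 0.5128, 1.511, 1.837, 3.213.
Z = Σ gᵢe^(−Eᵢ/kT) = 4·e^(−0.5128) + 3·e^(−1.511) + 3·e^(−1.837) + 5·e^(−3.213) = 2.395 + 0.6621 + 0.4779 + 0.2012 = 3.736.
⟨E⟩ = 0.1416 eV, ⟨E²⟩ = 0.03102 eV².
C_V/k_B = (⟨E²⟩ − ⟨E⟩²)/(kT)² = (0.03102 − 0.02005)/0.01988 = 0.55.

0.55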